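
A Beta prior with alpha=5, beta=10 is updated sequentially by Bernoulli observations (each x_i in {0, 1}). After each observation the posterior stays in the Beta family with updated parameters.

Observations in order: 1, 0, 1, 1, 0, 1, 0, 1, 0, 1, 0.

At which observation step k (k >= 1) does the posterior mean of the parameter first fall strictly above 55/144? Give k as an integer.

obs 1: x=1 → posterior Beta(6, 10)
obs 2: x=0 → posterior Beta(6, 11)
obs 3: x=1 → posterior Beta(7, 11)
obs 4: x=1 → posterior Beta(8, 11)
obs 5: x=0 → posterior Beta(8, 12)
obs 6: x=1 → posterior Beta(9, 12)
obs 7: x=0 → posterior Beta(9, 13)
obs 8: x=1 → posterior Beta(10, 13)
obs 9: x=0 → posterior Beta(10, 14)
obs 10: x=1 → posterior Beta(11, 14)
obs 11: x=0 → posterior Beta(11, 15)

k = 3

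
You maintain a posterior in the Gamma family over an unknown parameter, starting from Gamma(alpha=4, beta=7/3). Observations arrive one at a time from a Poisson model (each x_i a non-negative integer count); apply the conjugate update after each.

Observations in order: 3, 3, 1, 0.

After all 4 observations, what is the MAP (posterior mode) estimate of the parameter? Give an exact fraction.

30/19

obs 1: x=3 → posterior Gamma(7, 10/3)
obs 2: x=3 → posterior Gamma(10, 13/3)
obs 3: x=1 → posterior Gamma(11, 16/3)
obs 4: x=0 → posterior Gamma(11, 19/3)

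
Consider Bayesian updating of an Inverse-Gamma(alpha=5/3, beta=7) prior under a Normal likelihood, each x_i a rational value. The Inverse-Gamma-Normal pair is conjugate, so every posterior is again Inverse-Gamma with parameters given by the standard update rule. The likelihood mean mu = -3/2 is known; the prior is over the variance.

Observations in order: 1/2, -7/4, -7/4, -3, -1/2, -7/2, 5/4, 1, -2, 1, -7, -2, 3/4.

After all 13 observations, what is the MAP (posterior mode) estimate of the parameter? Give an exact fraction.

obs 1: x=1/2 → posterior Inverse-Gamma(13/6, 9)
obs 2: x=-7/4 → posterior Inverse-Gamma(8/3, 289/32)
obs 3: x=-7/4 → posterior Inverse-Gamma(19/6, 145/16)
obs 4: x=-3 → posterior Inverse-Gamma(11/3, 163/16)
obs 5: x=-1/2 → posterior Inverse-Gamma(25/6, 171/16)
obs 6: x=-7/2 → posterior Inverse-Gamma(14/3, 203/16)
obs 7: x=5/4 → posterior Inverse-Gamma(31/6, 527/32)
obs 8: x=1 → posterior Inverse-Gamma(17/3, 627/32)
obs 9: x=-2 → posterior Inverse-Gamma(37/6, 631/32)
obs 10: x=1 → posterior Inverse-Gamma(20/3, 731/32)
obs 11: x=-7 → posterior Inverse-Gamma(43/6, 1215/32)
obs 12: x=-2 → posterior Inverse-Gamma(23/3, 1219/32)
obs 13: x=3/4 → posterior Inverse-Gamma(49/6, 325/8)

195/44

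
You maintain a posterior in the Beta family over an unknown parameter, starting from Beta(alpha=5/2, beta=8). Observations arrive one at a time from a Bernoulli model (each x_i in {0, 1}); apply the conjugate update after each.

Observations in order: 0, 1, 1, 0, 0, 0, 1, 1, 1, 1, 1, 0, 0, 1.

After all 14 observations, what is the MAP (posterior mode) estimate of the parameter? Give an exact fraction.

obs 1: x=0 → posterior Beta(5/2, 9)
obs 2: x=1 → posterior Beta(7/2, 9)
obs 3: x=1 → posterior Beta(9/2, 9)
obs 4: x=0 → posterior Beta(9/2, 10)
obs 5: x=0 → posterior Beta(9/2, 11)
obs 6: x=0 → posterior Beta(9/2, 12)
obs 7: x=1 → posterior Beta(11/2, 12)
obs 8: x=1 → posterior Beta(13/2, 12)
obs 9: x=1 → posterior Beta(15/2, 12)
obs 10: x=1 → posterior Beta(17/2, 12)
obs 11: x=1 → posterior Beta(19/2, 12)
obs 12: x=0 → posterior Beta(19/2, 13)
obs 13: x=0 → posterior Beta(19/2, 14)
obs 14: x=1 → posterior Beta(21/2, 14)

19/45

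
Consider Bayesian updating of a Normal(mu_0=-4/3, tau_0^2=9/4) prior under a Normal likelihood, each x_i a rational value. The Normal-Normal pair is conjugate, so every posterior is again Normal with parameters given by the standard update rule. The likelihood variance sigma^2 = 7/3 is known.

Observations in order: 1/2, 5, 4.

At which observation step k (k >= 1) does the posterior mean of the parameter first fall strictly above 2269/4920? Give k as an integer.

obs 1: x=1/2 → posterior Normal(-13/30, 63/55)
obs 2: x=5 → posterior Normal(667/492, 63/82)
obs 3: x=4 → posterior Normal(1315/654, 63/109)

k = 2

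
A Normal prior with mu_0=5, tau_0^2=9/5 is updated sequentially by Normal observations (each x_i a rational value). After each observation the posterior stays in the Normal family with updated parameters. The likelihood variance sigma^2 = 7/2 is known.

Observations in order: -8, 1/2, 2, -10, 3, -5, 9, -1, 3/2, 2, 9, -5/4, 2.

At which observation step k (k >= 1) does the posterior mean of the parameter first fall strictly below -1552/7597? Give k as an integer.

obs 1: x=-8 → posterior Normal(31/53, 63/53)
obs 2: x=1/2 → posterior Normal(40/71, 63/71)
obs 3: x=2 → posterior Normal(76/89, 63/89)
obs 4: x=-10 → posterior Normal(-104/107, 63/107)
obs 5: x=3 → posterior Normal(-2/5, 63/125)
obs 6: x=-5 → posterior Normal(-140/143, 63/143)
obs 7: x=9 → posterior Normal(22/161, 9/23)
obs 8: x=-1 → posterior Normal(4/179, 63/179)
obs 9: x=3/2 → posterior Normal(31/197, 63/197)
obs 10: x=2 → posterior Normal(67/215, 63/215)
obs 11: x=9 → posterior Normal(229/233, 63/233)
obs 12: x=-5/4 → posterior Normal(413/502, 63/251)
obs 13: x=2 → posterior Normal(485/538, 63/269)

k = 4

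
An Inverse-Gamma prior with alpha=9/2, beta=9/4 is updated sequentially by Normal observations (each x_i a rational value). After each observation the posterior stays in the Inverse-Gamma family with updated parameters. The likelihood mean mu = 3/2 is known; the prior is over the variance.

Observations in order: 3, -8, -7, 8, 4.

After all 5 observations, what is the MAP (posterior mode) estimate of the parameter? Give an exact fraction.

obs 1: x=3 → posterior Inverse-Gamma(5, 27/8)
obs 2: x=-8 → posterior Inverse-Gamma(11/2, 97/2)
obs 3: x=-7 → posterior Inverse-Gamma(6, 677/8)
obs 4: x=8 → posterior Inverse-Gamma(13/2, 423/4)
obs 5: x=4 → posterior Inverse-Gamma(7, 871/8)

871/64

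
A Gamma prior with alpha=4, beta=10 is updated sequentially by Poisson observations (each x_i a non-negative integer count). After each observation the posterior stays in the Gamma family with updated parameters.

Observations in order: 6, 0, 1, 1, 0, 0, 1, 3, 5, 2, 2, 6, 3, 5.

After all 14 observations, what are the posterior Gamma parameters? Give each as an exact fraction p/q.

obs 1: x=6 → posterior Gamma(10, 11)
obs 2: x=0 → posterior Gamma(10, 12)
obs 3: x=1 → posterior Gamma(11, 13)
obs 4: x=1 → posterior Gamma(12, 14)
obs 5: x=0 → posterior Gamma(12, 15)
obs 6: x=0 → posterior Gamma(12, 16)
obs 7: x=1 → posterior Gamma(13, 17)
obs 8: x=3 → posterior Gamma(16, 18)
obs 9: x=5 → posterior Gamma(21, 19)
obs 10: x=2 → posterior Gamma(23, 20)
obs 11: x=2 → posterior Gamma(25, 21)
obs 12: x=6 → posterior Gamma(31, 22)
obs 13: x=3 → posterior Gamma(34, 23)
obs 14: x=5 → posterior Gamma(39, 24)

alpha=39, beta=24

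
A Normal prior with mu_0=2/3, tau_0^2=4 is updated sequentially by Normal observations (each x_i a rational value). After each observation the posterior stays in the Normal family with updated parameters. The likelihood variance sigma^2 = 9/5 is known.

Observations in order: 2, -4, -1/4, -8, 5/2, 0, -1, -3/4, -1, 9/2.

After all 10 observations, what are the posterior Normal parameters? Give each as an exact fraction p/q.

mu_0=-6/11, tau_0^2=36/209

obs 1: x=2 → posterior Normal(46/29, 36/29)
obs 2: x=-4 → posterior Normal(-34/49, 36/49)
obs 3: x=-1/4 → posterior Normal(-13/23, 12/23)
obs 4: x=-8 → posterior Normal(-199/89, 36/89)
obs 5: x=5/2 → posterior Normal(-149/109, 36/109)
obs 6: x=0 → posterior Normal(-149/129, 12/43)
obs 7: x=-1 → posterior Normal(-169/149, 36/149)
obs 8: x=-3/4 → posterior Normal(-184/169, 36/169)
obs 9: x=-1 → posterior Normal(-68/63, 4/21)
obs 10: x=9/2 → posterior Normal(-6/11, 36/209)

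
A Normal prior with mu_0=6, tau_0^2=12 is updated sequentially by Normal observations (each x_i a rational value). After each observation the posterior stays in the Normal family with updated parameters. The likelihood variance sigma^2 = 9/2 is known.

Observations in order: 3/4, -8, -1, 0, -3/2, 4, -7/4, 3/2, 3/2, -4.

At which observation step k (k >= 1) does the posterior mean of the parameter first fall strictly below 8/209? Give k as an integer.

obs 1: x=3/4 → posterior Normal(24/11, 36/11)
obs 2: x=-8 → posterior Normal(-40/19, 36/19)
obs 3: x=-1 → posterior Normal(-16/9, 4/3)
obs 4: x=0 → posterior Normal(-48/35, 36/35)
obs 5: x=-3/2 → posterior Normal(-60/43, 36/43)
obs 6: x=4 → posterior Normal(-28/51, 12/17)
obs 7: x=-7/4 → posterior Normal(-42/59, 36/59)
obs 8: x=3/2 → posterior Normal(-30/67, 36/67)
obs 9: x=3/2 → posterior Normal(-6/25, 12/25)
obs 10: x=-4 → posterior Normal(-50/83, 36/83)

k = 2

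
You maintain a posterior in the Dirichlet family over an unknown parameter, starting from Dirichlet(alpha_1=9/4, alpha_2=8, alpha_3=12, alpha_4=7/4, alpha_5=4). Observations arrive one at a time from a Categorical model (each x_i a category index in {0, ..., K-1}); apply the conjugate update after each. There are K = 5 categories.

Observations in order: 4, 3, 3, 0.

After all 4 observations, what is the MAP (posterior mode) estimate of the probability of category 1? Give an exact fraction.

obs 1: x=4 → posterior Dirichlet(9/4, 8, 12, 7/4, 5)
obs 2: x=3 → posterior Dirichlet(9/4, 8, 12, 11/4, 5)
obs 3: x=3 → posterior Dirichlet(9/4, 8, 12, 15/4, 5)
obs 4: x=0 → posterior Dirichlet(13/4, 8, 12, 15/4, 5)

7/27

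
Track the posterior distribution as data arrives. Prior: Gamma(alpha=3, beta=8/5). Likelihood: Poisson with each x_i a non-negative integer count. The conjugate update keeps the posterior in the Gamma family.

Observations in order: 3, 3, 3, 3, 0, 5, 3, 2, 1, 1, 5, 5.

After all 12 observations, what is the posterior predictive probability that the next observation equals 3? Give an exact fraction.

obs 1: x=3 → posterior Gamma(6, 13/5)
obs 2: x=3 → posterior Gamma(9, 18/5)
obs 3: x=3 → posterior Gamma(12, 23/5)
obs 4: x=3 → posterior Gamma(15, 28/5)
obs 5: x=0 → posterior Gamma(15, 33/5)
obs 6: x=5 → posterior Gamma(20, 38/5)
obs 7: x=3 → posterior Gamma(23, 43/5)
obs 8: x=2 → posterior Gamma(25, 48/5)
obs 9: x=1 → posterior Gamma(26, 53/5)
obs 10: x=1 → posterior Gamma(27, 58/5)
obs 11: x=5 → posterior Gamma(32, 63/5)
obs 12: x=5 → posterior Gamma(37, 68/5)

72550174351568876300592357694570261992763166499950335761838085446303744000/341125672472605815737240060891364026523290350856811222245874647291144654401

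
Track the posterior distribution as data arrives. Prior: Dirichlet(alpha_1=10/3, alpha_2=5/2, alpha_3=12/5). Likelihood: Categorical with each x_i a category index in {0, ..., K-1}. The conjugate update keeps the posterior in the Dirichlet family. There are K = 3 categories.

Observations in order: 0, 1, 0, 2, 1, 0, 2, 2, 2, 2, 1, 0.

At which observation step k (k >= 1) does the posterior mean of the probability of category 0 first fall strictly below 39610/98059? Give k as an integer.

k = 5

obs 1: x=0 → posterior Dirichlet(13/3, 5/2, 12/5)
obs 2: x=1 → posterior Dirichlet(13/3, 7/2, 12/5)
obs 3: x=0 → posterior Dirichlet(16/3, 7/2, 12/5)
obs 4: x=2 → posterior Dirichlet(16/3, 7/2, 17/5)
obs 5: x=1 → posterior Dirichlet(16/3, 9/2, 17/5)
obs 6: x=0 → posterior Dirichlet(19/3, 9/2, 17/5)
obs 7: x=2 → posterior Dirichlet(19/3, 9/2, 22/5)
obs 8: x=2 → posterior Dirichlet(19/3, 9/2, 27/5)
obs 9: x=2 → posterior Dirichlet(19/3, 9/2, 32/5)
obs 10: x=2 → posterior Dirichlet(19/3, 9/2, 37/5)
obs 11: x=1 → posterior Dirichlet(19/3, 11/2, 37/5)
obs 12: x=0 → posterior Dirichlet(22/3, 11/2, 37/5)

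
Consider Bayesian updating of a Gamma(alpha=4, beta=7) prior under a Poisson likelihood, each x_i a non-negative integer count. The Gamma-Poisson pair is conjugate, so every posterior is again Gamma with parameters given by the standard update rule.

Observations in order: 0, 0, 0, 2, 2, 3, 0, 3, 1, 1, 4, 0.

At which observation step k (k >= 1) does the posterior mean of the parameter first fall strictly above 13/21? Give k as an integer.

obs 1: x=0 → posterior Gamma(4, 8)
obs 2: x=0 → posterior Gamma(4, 9)
obs 3: x=0 → posterior Gamma(4, 10)
obs 4: x=2 → posterior Gamma(6, 11)
obs 5: x=2 → posterior Gamma(8, 12)
obs 6: x=3 → posterior Gamma(11, 13)
obs 7: x=0 → posterior Gamma(11, 14)
obs 8: x=3 → posterior Gamma(14, 15)
obs 9: x=1 → posterior Gamma(15, 16)
obs 10: x=1 → posterior Gamma(16, 17)
obs 11: x=4 → posterior Gamma(20, 18)
obs 12: x=0 → posterior Gamma(20, 19)

k = 5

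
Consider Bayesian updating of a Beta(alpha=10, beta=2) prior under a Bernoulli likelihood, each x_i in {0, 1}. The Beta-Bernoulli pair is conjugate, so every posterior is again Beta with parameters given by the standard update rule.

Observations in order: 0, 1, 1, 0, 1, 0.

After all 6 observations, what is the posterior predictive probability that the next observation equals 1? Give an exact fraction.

13/18

obs 1: x=0 → posterior Beta(10, 3)
obs 2: x=1 → posterior Beta(11, 3)
obs 3: x=1 → posterior Beta(12, 3)
obs 4: x=0 → posterior Beta(12, 4)
obs 5: x=1 → posterior Beta(13, 4)
obs 6: x=0 → posterior Beta(13, 5)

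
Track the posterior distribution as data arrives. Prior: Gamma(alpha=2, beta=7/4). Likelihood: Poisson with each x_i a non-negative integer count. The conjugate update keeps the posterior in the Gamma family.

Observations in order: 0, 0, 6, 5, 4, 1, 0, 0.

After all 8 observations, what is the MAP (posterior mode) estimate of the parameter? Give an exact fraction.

obs 1: x=0 → posterior Gamma(2, 11/4)
obs 2: x=0 → posterior Gamma(2, 15/4)
obs 3: x=6 → posterior Gamma(8, 19/4)
obs 4: x=5 → posterior Gamma(13, 23/4)
obs 5: x=4 → posterior Gamma(17, 27/4)
obs 6: x=1 → posterior Gamma(18, 31/4)
obs 7: x=0 → posterior Gamma(18, 35/4)
obs 8: x=0 → posterior Gamma(18, 39/4)

68/39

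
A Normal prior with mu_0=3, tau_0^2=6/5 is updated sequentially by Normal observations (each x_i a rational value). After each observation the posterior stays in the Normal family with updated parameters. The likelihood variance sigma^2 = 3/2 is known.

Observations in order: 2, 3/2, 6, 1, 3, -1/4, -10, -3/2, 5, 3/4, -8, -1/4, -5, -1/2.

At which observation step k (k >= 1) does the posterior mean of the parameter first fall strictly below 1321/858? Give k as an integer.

obs 1: x=2 → posterior Normal(23/9, 2/3)
obs 2: x=3/2 → posterior Normal(29/13, 6/13)
obs 3: x=6 → posterior Normal(53/17, 6/17)
obs 4: x=1 → posterior Normal(19/7, 2/7)
obs 5: x=3 → posterior Normal(69/25, 6/25)
obs 6: x=-1/4 → posterior Normal(68/29, 6/29)
obs 7: x=-10 → posterior Normal(28/33, 2/11)
obs 8: x=-3/2 → posterior Normal(22/37, 6/37)
obs 9: x=5 → posterior Normal(42/41, 6/41)
obs 10: x=3/4 → posterior Normal(1, 2/15)
obs 11: x=-8 → posterior Normal(13/49, 6/49)
obs 12: x=-1/4 → posterior Normal(12/53, 6/53)
obs 13: x=-5 → posterior Normal(-8/57, 2/19)
obs 14: x=-1/2 → posterior Normal(-10/61, 6/61)

k = 7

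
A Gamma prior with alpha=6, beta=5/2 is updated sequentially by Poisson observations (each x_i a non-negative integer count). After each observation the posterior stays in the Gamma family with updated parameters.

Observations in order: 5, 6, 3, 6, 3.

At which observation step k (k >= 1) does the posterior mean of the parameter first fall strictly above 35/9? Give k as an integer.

k = 4

obs 1: x=5 → posterior Gamma(11, 7/2)
obs 2: x=6 → posterior Gamma(17, 9/2)
obs 3: x=3 → posterior Gamma(20, 11/2)
obs 4: x=6 → posterior Gamma(26, 13/2)
obs 5: x=3 → posterior Gamma(29, 15/2)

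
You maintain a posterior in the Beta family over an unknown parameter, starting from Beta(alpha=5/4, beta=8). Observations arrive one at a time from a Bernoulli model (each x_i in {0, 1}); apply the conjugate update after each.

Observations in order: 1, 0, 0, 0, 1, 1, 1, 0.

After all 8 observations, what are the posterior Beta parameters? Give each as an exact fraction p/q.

obs 1: x=1 → posterior Beta(9/4, 8)
obs 2: x=0 → posterior Beta(9/4, 9)
obs 3: x=0 → posterior Beta(9/4, 10)
obs 4: x=0 → posterior Beta(9/4, 11)
obs 5: x=1 → posterior Beta(13/4, 11)
obs 6: x=1 → posterior Beta(17/4, 11)
obs 7: x=1 → posterior Beta(21/4, 11)
obs 8: x=0 → posterior Beta(21/4, 12)

alpha=21/4, beta=12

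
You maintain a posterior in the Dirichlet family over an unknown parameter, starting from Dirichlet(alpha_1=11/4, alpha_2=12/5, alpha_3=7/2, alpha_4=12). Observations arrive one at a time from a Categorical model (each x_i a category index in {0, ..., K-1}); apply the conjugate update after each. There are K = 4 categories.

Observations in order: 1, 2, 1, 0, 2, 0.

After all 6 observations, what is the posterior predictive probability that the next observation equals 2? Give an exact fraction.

110/533

obs 1: x=1 → posterior Dirichlet(11/4, 17/5, 7/2, 12)
obs 2: x=2 → posterior Dirichlet(11/4, 17/5, 9/2, 12)
obs 3: x=1 → posterior Dirichlet(11/4, 22/5, 9/2, 12)
obs 4: x=0 → posterior Dirichlet(15/4, 22/5, 9/2, 12)
obs 5: x=2 → posterior Dirichlet(15/4, 22/5, 11/2, 12)
obs 6: x=0 → posterior Dirichlet(19/4, 22/5, 11/2, 12)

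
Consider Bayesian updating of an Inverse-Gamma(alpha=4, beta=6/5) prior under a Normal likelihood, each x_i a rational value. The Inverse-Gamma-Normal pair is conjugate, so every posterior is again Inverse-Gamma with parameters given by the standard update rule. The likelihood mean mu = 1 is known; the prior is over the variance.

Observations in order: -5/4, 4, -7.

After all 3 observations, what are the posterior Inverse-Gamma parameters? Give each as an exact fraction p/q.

obs 1: x=-5/4 → posterior Inverse-Gamma(9/2, 597/160)
obs 2: x=4 → posterior Inverse-Gamma(5, 1317/160)
obs 3: x=-7 → posterior Inverse-Gamma(11/2, 6437/160)

alpha=11/2, beta=6437/160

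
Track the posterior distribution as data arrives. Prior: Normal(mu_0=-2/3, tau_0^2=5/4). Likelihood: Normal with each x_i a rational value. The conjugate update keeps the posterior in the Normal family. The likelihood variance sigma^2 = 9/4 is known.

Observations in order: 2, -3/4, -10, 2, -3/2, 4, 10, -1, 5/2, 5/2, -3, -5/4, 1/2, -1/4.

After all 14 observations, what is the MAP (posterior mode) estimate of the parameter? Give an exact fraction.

91/316

obs 1: x=2 → posterior Normal(2/7, 45/56)
obs 2: x=-3/4 → posterior Normal(1/76, 45/76)
obs 3: x=-10 → posterior Normal(-199/96, 15/32)
obs 4: x=2 → posterior Normal(-159/116, 45/116)
obs 5: x=-3/2 → posterior Normal(-189/136, 45/136)
obs 6: x=4 → posterior Normal(-109/156, 15/52)
obs 7: x=10 → posterior Normal(91/176, 45/176)
obs 8: x=-1 → posterior Normal(71/196, 45/196)
obs 9: x=5/2 → posterior Normal(121/216, 5/24)
obs 10: x=5/2 → posterior Normal(171/236, 45/236)
obs 11: x=-3 → posterior Normal(111/256, 45/256)
obs 12: x=-5/4 → posterior Normal(43/138, 15/92)
obs 13: x=1/2 → posterior Normal(12/37, 45/296)
obs 14: x=-1/4 → posterior Normal(91/316, 45/316)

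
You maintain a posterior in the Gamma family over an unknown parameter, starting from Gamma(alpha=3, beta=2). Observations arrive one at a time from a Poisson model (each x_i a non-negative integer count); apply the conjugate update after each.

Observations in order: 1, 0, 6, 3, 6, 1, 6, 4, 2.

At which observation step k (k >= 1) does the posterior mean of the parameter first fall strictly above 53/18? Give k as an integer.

k = 8

obs 1: x=1 → posterior Gamma(4, 3)
obs 2: x=0 → posterior Gamma(4, 4)
obs 3: x=6 → posterior Gamma(10, 5)
obs 4: x=3 → posterior Gamma(13, 6)
obs 5: x=6 → posterior Gamma(19, 7)
obs 6: x=1 → posterior Gamma(20, 8)
obs 7: x=6 → posterior Gamma(26, 9)
obs 8: x=4 → posterior Gamma(30, 10)
obs 9: x=2 → posterior Gamma(32, 11)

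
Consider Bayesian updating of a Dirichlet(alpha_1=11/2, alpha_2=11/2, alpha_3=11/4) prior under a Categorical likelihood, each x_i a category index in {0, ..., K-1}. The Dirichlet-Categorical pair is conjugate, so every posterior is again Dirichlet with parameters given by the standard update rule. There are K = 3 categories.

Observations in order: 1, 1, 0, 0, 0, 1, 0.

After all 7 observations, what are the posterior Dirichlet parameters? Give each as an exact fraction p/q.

obs 1: x=1 → posterior Dirichlet(11/2, 13/2, 11/4)
obs 2: x=1 → posterior Dirichlet(11/2, 15/2, 11/4)
obs 3: x=0 → posterior Dirichlet(13/2, 15/2, 11/4)
obs 4: x=0 → posterior Dirichlet(15/2, 15/2, 11/4)
obs 5: x=0 → posterior Dirichlet(17/2, 15/2, 11/4)
obs 6: x=1 → posterior Dirichlet(17/2, 17/2, 11/4)
obs 7: x=0 → posterior Dirichlet(19/2, 17/2, 11/4)

alpha_1=19/2, alpha_2=17/2, alpha_3=11/4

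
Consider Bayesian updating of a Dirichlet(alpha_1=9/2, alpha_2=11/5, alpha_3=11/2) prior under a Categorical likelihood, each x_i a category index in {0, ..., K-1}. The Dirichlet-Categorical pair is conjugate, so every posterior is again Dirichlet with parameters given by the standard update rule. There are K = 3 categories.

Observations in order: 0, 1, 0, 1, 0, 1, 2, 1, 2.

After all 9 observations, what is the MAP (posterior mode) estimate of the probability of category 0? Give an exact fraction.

5/14

obs 1: x=0 → posterior Dirichlet(11/2, 11/5, 11/2)
obs 2: x=1 → posterior Dirichlet(11/2, 16/5, 11/2)
obs 3: x=0 → posterior Dirichlet(13/2, 16/5, 11/2)
obs 4: x=1 → posterior Dirichlet(13/2, 21/5, 11/2)
obs 5: x=0 → posterior Dirichlet(15/2, 21/5, 11/2)
obs 6: x=1 → posterior Dirichlet(15/2, 26/5, 11/2)
obs 7: x=2 → posterior Dirichlet(15/2, 26/5, 13/2)
obs 8: x=1 → posterior Dirichlet(15/2, 31/5, 13/2)
obs 9: x=2 → posterior Dirichlet(15/2, 31/5, 15/2)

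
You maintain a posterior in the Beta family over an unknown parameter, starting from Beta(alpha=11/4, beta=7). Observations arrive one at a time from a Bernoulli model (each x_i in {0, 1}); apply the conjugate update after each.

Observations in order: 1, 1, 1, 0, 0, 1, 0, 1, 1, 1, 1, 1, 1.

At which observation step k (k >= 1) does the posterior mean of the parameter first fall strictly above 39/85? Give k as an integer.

k = 9

obs 1: x=1 → posterior Beta(15/4, 7)
obs 2: x=1 → posterior Beta(19/4, 7)
obs 3: x=1 → posterior Beta(23/4, 7)
obs 4: x=0 → posterior Beta(23/4, 8)
obs 5: x=0 → posterior Beta(23/4, 9)
obs 6: x=1 → posterior Beta(27/4, 9)
obs 7: x=0 → posterior Beta(27/4, 10)
obs 8: x=1 → posterior Beta(31/4, 10)
obs 9: x=1 → posterior Beta(35/4, 10)
obs 10: x=1 → posterior Beta(39/4, 10)
obs 11: x=1 → posterior Beta(43/4, 10)
obs 12: x=1 → posterior Beta(47/4, 10)
obs 13: x=1 → posterior Beta(51/4, 10)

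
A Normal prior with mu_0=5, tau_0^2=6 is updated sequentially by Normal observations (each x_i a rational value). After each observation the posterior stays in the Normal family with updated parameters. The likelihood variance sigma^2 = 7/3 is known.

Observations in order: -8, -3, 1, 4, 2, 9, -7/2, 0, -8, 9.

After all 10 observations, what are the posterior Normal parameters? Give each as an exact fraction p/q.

mu_0=80/187, tau_0^2=42/187

obs 1: x=-8 → posterior Normal(-109/25, 42/25)
obs 2: x=-3 → posterior Normal(-163/43, 42/43)
obs 3: x=1 → posterior Normal(-145/61, 42/61)
obs 4: x=4 → posterior Normal(-73/79, 42/79)
obs 5: x=2 → posterior Normal(-37/97, 42/97)
obs 6: x=9 → posterior Normal(25/23, 42/115)
obs 7: x=-7/2 → posterior Normal(62/133, 6/19)
obs 8: x=0 → posterior Normal(62/151, 42/151)
obs 9: x=-8 → posterior Normal(-82/169, 42/169)
obs 10: x=9 → posterior Normal(80/187, 42/187)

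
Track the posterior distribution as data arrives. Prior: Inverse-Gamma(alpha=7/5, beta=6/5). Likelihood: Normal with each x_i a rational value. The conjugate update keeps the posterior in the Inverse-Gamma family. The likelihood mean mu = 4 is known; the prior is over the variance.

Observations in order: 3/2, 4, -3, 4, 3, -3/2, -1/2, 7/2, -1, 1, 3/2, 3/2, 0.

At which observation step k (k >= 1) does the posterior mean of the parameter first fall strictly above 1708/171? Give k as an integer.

obs 1: x=3/2 → posterior Inverse-Gamma(19/10, 173/40)
obs 2: x=4 → posterior Inverse-Gamma(12/5, 173/40)
obs 3: x=-3 → posterior Inverse-Gamma(29/10, 1153/40)
obs 4: x=4 → posterior Inverse-Gamma(17/5, 1153/40)
obs 5: x=3 → posterior Inverse-Gamma(39/10, 1173/40)
obs 6: x=-3/2 → posterior Inverse-Gamma(22/5, 889/20)
obs 7: x=-1/2 → posterior Inverse-Gamma(49/10, 2183/40)
obs 8: x=7/2 → posterior Inverse-Gamma(27/5, 547/10)
obs 9: x=-1 → posterior Inverse-Gamma(59/10, 336/5)
obs 10: x=1 → posterior Inverse-Gamma(32/5, 717/10)
obs 11: x=3/2 → posterior Inverse-Gamma(69/10, 2993/40)
obs 12: x=3/2 → posterior Inverse-Gamma(37/5, 1559/20)
obs 13: x=0 → posterior Inverse-Gamma(79/10, 1719/20)

k = 3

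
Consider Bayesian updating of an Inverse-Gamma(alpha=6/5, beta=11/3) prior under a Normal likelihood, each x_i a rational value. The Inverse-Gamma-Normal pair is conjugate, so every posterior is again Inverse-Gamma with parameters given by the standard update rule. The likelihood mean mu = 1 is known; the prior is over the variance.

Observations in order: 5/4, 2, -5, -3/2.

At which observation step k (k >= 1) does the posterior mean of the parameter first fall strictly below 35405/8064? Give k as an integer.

obs 1: x=5/4 → posterior Inverse-Gamma(17/10, 355/96)
obs 2: x=2 → posterior Inverse-Gamma(11/5, 403/96)
obs 3: x=-5 → posterior Inverse-Gamma(27/10, 2131/96)
obs 4: x=-3/2 → posterior Inverse-Gamma(16/5, 2431/96)

k = 2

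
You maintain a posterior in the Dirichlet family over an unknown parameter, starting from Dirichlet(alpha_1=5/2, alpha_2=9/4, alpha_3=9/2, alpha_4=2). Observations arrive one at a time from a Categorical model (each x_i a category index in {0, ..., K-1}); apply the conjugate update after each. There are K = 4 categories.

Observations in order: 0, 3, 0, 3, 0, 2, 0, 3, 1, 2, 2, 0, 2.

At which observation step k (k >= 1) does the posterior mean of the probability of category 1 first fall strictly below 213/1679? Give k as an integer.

obs 1: x=0 → posterior Dirichlet(7/2, 9/4, 9/2, 2)
obs 2: x=3 → posterior Dirichlet(7/2, 9/4, 9/2, 3)
obs 3: x=0 → posterior Dirichlet(9/2, 9/4, 9/2, 3)
obs 4: x=3 → posterior Dirichlet(9/2, 9/4, 9/2, 4)
obs 5: x=0 → posterior Dirichlet(11/2, 9/4, 9/2, 4)
obs 6: x=2 → posterior Dirichlet(11/2, 9/4, 11/2, 4)
obs 7: x=0 → posterior Dirichlet(13/2, 9/4, 11/2, 4)
obs 8: x=3 → posterior Dirichlet(13/2, 9/4, 11/2, 5)
obs 9: x=1 → posterior Dirichlet(13/2, 13/4, 11/2, 5)
obs 10: x=2 → posterior Dirichlet(13/2, 13/4, 13/2, 5)
obs 11: x=2 → posterior Dirichlet(13/2, 13/4, 15/2, 5)
obs 12: x=0 → posterior Dirichlet(15/2, 13/4, 15/2, 5)
obs 13: x=2 → posterior Dirichlet(15/2, 13/4, 17/2, 5)

k = 7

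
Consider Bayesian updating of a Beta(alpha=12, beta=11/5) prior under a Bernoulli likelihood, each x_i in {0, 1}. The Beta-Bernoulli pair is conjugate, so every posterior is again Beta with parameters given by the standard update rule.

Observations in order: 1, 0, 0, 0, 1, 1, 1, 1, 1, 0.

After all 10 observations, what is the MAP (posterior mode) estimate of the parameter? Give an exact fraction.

85/111

obs 1: x=1 → posterior Beta(13, 11/5)
obs 2: x=0 → posterior Beta(13, 16/5)
obs 3: x=0 → posterior Beta(13, 21/5)
obs 4: x=0 → posterior Beta(13, 26/5)
obs 5: x=1 → posterior Beta(14, 26/5)
obs 6: x=1 → posterior Beta(15, 26/5)
obs 7: x=1 → posterior Beta(16, 26/5)
obs 8: x=1 → posterior Beta(17, 26/5)
obs 9: x=1 → posterior Beta(18, 26/5)
obs 10: x=0 → posterior Beta(18, 31/5)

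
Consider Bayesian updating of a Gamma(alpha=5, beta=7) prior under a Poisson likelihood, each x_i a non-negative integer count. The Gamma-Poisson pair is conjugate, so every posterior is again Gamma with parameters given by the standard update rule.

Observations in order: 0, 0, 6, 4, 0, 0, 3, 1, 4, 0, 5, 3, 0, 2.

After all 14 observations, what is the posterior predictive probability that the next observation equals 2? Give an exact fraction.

obs 1: x=0 → posterior Gamma(5, 8)
obs 2: x=0 → posterior Gamma(5, 9)
obs 3: x=6 → posterior Gamma(11, 10)
obs 4: x=4 → posterior Gamma(15, 11)
obs 5: x=0 → posterior Gamma(15, 12)
obs 6: x=0 → posterior Gamma(15, 13)
obs 7: x=3 → posterior Gamma(18, 14)
obs 8: x=1 → posterior Gamma(19, 15)
obs 9: x=4 → posterior Gamma(23, 16)
obs 10: x=0 → posterior Gamma(23, 17)
obs 11: x=5 → posterior Gamma(28, 18)
obs 12: x=3 → posterior Gamma(31, 19)
obs 13: x=0 → posterior Gamma(31, 20)
obs 14: x=2 → posterior Gamma(33, 21)

2191830178703216893480725965407908338371252911/8778112523661182940015813143973366229303820288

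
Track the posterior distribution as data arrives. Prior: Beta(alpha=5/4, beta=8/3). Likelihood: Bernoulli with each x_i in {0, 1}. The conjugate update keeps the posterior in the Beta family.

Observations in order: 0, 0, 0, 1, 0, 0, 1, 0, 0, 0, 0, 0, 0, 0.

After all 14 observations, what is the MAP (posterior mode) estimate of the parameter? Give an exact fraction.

27/191

obs 1: x=0 → posterior Beta(5/4, 11/3)
obs 2: x=0 → posterior Beta(5/4, 14/3)
obs 3: x=0 → posterior Beta(5/4, 17/3)
obs 4: x=1 → posterior Beta(9/4, 17/3)
obs 5: x=0 → posterior Beta(9/4, 20/3)
obs 6: x=0 → posterior Beta(9/4, 23/3)
obs 7: x=1 → posterior Beta(13/4, 23/3)
obs 8: x=0 → posterior Beta(13/4, 26/3)
obs 9: x=0 → posterior Beta(13/4, 29/3)
obs 10: x=0 → posterior Beta(13/4, 32/3)
obs 11: x=0 → posterior Beta(13/4, 35/3)
obs 12: x=0 → posterior Beta(13/4, 38/3)
obs 13: x=0 → posterior Beta(13/4, 41/3)
obs 14: x=0 → posterior Beta(13/4, 44/3)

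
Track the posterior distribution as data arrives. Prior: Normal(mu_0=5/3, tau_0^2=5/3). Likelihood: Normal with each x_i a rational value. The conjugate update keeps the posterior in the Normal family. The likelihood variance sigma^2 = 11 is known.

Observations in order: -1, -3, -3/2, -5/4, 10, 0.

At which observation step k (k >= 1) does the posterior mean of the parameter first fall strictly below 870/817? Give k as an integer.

k = 2

obs 1: x=-1 → posterior Normal(25/19, 55/38)
obs 2: x=-3 → posterior Normal(35/43, 55/43)
obs 3: x=-3/2 → posterior Normal(55/96, 55/48)
obs 4: x=-5/4 → posterior Normal(85/212, 55/53)
obs 5: x=10 → posterior Normal(285/232, 55/58)
obs 6: x=0 → posterior Normal(95/84, 55/63)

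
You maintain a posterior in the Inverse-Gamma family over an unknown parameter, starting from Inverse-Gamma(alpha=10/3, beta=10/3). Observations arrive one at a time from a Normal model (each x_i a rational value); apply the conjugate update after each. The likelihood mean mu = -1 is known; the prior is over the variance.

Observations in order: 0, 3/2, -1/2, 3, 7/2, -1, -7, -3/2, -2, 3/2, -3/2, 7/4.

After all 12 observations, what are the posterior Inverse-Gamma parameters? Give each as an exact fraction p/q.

alpha=28/3, beta=4883/96

obs 1: x=0 → posterior Inverse-Gamma(23/6, 23/6)
obs 2: x=3/2 → posterior Inverse-Gamma(13/3, 167/24)
obs 3: x=-1/2 → posterior Inverse-Gamma(29/6, 85/12)
obs 4: x=3 → posterior Inverse-Gamma(16/3, 181/12)
obs 5: x=7/2 → posterior Inverse-Gamma(35/6, 605/24)
obs 6: x=-1 → posterior Inverse-Gamma(19/3, 605/24)
obs 7: x=-7 → posterior Inverse-Gamma(41/6, 1037/24)
obs 8: x=-3/2 → posterior Inverse-Gamma(22/3, 130/3)
obs 9: x=-2 → posterior Inverse-Gamma(47/6, 263/6)
obs 10: x=3/2 → posterior Inverse-Gamma(25/3, 1127/24)
obs 11: x=-3/2 → posterior Inverse-Gamma(53/6, 565/12)
obs 12: x=7/4 → posterior Inverse-Gamma(28/3, 4883/96)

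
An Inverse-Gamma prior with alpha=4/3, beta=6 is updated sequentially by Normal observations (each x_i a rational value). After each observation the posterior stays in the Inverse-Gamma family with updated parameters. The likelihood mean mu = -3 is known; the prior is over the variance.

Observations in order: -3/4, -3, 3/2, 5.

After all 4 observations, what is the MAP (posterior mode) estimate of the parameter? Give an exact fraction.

obs 1: x=-3/4 → posterior Inverse-Gamma(11/6, 273/32)
obs 2: x=-3 → posterior Inverse-Gamma(7/3, 273/32)
obs 3: x=3/2 → posterior Inverse-Gamma(17/6, 597/32)
obs 4: x=5 → posterior Inverse-Gamma(10/3, 1621/32)

4863/416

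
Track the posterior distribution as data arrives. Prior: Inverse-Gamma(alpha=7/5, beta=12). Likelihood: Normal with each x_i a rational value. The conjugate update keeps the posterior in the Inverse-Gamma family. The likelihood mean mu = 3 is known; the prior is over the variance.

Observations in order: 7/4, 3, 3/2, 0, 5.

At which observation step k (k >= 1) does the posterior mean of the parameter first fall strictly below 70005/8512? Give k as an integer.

k = 3

obs 1: x=7/4 → posterior Inverse-Gamma(19/10, 409/32)
obs 2: x=3 → posterior Inverse-Gamma(12/5, 409/32)
obs 3: x=3/2 → posterior Inverse-Gamma(29/10, 445/32)
obs 4: x=0 → posterior Inverse-Gamma(17/5, 589/32)
obs 5: x=5 → posterior Inverse-Gamma(39/10, 653/32)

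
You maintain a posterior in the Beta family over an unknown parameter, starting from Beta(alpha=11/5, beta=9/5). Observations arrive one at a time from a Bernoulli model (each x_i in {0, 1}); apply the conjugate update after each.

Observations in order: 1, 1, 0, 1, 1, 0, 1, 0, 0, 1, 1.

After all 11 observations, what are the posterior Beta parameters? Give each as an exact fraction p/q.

obs 1: x=1 → posterior Beta(16/5, 9/5)
obs 2: x=1 → posterior Beta(21/5, 9/5)
obs 3: x=0 → posterior Beta(21/5, 14/5)
obs 4: x=1 → posterior Beta(26/5, 14/5)
obs 5: x=1 → posterior Beta(31/5, 14/5)
obs 6: x=0 → posterior Beta(31/5, 19/5)
obs 7: x=1 → posterior Beta(36/5, 19/5)
obs 8: x=0 → posterior Beta(36/5, 24/5)
obs 9: x=0 → posterior Beta(36/5, 29/5)
obs 10: x=1 → posterior Beta(41/5, 29/5)
obs 11: x=1 → posterior Beta(46/5, 29/5)

alpha=46/5, beta=29/5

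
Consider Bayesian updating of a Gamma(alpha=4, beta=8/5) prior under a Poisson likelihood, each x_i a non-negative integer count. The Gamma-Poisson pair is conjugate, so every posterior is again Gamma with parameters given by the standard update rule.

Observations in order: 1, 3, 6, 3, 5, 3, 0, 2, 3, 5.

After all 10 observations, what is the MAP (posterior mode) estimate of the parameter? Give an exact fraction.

obs 1: x=1 → posterior Gamma(5, 13/5)
obs 2: x=3 → posterior Gamma(8, 18/5)
obs 3: x=6 → posterior Gamma(14, 23/5)
obs 4: x=3 → posterior Gamma(17, 28/5)
obs 5: x=5 → posterior Gamma(22, 33/5)
obs 6: x=3 → posterior Gamma(25, 38/5)
obs 7: x=0 → posterior Gamma(25, 43/5)
obs 8: x=2 → posterior Gamma(27, 48/5)
obs 9: x=3 → posterior Gamma(30, 53/5)
obs 10: x=5 → posterior Gamma(35, 58/5)

85/29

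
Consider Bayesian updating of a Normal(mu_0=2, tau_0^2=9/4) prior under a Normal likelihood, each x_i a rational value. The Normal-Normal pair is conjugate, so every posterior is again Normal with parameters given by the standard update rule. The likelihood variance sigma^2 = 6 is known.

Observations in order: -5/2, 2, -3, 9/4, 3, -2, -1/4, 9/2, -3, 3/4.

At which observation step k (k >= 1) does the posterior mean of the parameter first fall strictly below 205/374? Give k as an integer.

obs 1: x=-5/2 → posterior Normal(17/22, 18/11)
obs 2: x=2 → posterior Normal(29/28, 9/7)
obs 3: x=-3 → posterior Normal(11/34, 18/17)
obs 4: x=9/4 → posterior Normal(49/80, 9/10)
obs 5: x=3 → posterior Normal(85/92, 18/23)
obs 6: x=-2 → posterior Normal(61/104, 9/13)
obs 7: x=-1/4 → posterior Normal(1/2, 18/29)
obs 8: x=9/2 → posterior Normal(7/8, 9/16)
obs 9: x=-3 → posterior Normal(19/35, 18/35)
obs 10: x=3/4 → posterior Normal(85/152, 9/19)

k = 3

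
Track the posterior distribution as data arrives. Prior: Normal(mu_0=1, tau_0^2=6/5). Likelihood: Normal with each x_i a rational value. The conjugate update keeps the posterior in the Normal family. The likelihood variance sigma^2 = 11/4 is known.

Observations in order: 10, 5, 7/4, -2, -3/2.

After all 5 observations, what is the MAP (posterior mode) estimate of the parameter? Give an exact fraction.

373/175

obs 1: x=10 → posterior Normal(295/79, 66/79)
obs 2: x=5 → posterior Normal(415/103, 66/103)
obs 3: x=7/4 → posterior Normal(457/127, 66/127)
obs 4: x=-2 → posterior Normal(409/151, 66/151)
obs 5: x=-3/2 → posterior Normal(373/175, 66/175)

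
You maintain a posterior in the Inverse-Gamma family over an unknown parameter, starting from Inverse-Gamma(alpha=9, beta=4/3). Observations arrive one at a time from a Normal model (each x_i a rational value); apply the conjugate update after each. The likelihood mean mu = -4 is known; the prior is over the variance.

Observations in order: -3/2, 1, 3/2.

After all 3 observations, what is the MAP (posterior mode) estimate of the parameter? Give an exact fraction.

obs 1: x=-3/2 → posterior Inverse-Gamma(19/2, 107/24)
obs 2: x=1 → posterior Inverse-Gamma(10, 407/24)
obs 3: x=3/2 → posterior Inverse-Gamma(21/2, 385/12)

385/138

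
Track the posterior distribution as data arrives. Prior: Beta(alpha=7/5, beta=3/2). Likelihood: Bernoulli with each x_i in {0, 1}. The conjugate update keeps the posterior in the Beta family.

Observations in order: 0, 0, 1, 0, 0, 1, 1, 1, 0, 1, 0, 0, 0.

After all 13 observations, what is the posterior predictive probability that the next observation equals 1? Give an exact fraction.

64/159

obs 1: x=0 → posterior Beta(7/5, 5/2)
obs 2: x=0 → posterior Beta(7/5, 7/2)
obs 3: x=1 → posterior Beta(12/5, 7/2)
obs 4: x=0 → posterior Beta(12/5, 9/2)
obs 5: x=0 → posterior Beta(12/5, 11/2)
obs 6: x=1 → posterior Beta(17/5, 11/2)
obs 7: x=1 → posterior Beta(22/5, 11/2)
obs 8: x=1 → posterior Beta(27/5, 11/2)
obs 9: x=0 → posterior Beta(27/5, 13/2)
obs 10: x=1 → posterior Beta(32/5, 13/2)
obs 11: x=0 → posterior Beta(32/5, 15/2)
obs 12: x=0 → posterior Beta(32/5, 17/2)
obs 13: x=0 → posterior Beta(32/5, 19/2)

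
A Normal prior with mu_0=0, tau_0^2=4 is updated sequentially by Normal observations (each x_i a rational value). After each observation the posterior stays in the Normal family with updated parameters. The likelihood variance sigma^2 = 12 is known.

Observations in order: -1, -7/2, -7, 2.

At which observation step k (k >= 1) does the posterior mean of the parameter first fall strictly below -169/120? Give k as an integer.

k = 3

obs 1: x=-1 → posterior Normal(-1/4, 3)
obs 2: x=-7/2 → posterior Normal(-9/10, 12/5)
obs 3: x=-7 → posterior Normal(-23/12, 2)
obs 4: x=2 → posterior Normal(-19/14, 12/7)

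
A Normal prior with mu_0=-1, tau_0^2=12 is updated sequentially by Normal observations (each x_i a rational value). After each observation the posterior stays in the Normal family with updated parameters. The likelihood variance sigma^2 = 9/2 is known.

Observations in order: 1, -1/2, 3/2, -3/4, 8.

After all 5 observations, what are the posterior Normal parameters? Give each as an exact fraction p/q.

obs 1: x=1 → posterior Normal(5/11, 36/11)
obs 2: x=-1/2 → posterior Normal(1/19, 36/19)
obs 3: x=3/2 → posterior Normal(13/27, 4/3)
obs 4: x=-3/4 → posterior Normal(1/5, 36/35)
obs 5: x=8 → posterior Normal(71/43, 36/43)

mu_0=71/43, tau_0^2=36/43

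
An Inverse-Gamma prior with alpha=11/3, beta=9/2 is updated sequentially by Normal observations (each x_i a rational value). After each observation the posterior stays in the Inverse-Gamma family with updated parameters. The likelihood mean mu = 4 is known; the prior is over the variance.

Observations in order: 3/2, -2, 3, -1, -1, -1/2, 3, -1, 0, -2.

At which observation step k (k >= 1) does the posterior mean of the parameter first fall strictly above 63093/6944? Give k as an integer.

k = 5

obs 1: x=3/2 → posterior Inverse-Gamma(25/6, 61/8)
obs 2: x=-2 → posterior Inverse-Gamma(14/3, 205/8)
obs 3: x=3 → posterior Inverse-Gamma(31/6, 209/8)
obs 4: x=-1 → posterior Inverse-Gamma(17/3, 309/8)
obs 5: x=-1 → posterior Inverse-Gamma(37/6, 409/8)
obs 6: x=-1/2 → posterior Inverse-Gamma(20/3, 245/4)
obs 7: x=3 → posterior Inverse-Gamma(43/6, 247/4)
obs 8: x=-1 → posterior Inverse-Gamma(23/3, 297/4)
obs 9: x=0 → posterior Inverse-Gamma(49/6, 329/4)
obs 10: x=-2 → posterior Inverse-Gamma(26/3, 401/4)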